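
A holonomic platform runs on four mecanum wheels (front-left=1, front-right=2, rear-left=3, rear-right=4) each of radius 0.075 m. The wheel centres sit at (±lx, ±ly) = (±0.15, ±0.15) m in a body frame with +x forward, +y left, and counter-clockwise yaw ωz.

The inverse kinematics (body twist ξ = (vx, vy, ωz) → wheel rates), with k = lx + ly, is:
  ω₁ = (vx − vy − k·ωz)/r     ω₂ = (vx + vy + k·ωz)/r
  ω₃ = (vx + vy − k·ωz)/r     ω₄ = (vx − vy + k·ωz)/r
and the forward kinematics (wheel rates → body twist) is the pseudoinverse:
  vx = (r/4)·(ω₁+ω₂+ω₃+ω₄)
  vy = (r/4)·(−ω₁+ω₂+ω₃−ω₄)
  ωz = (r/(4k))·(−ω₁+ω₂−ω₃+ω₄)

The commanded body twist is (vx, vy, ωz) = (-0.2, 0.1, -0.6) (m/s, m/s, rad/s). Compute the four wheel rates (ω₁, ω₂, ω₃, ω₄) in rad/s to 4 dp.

k = lx + ly = 0.15 + 0.15 = 0.3000;  k·ωz = 0.3000·-0.6 = -0.1800
ω₁ (FL) = (vx − vy − k·ωz)/r = -0.1200/0.075 = -1.6000
ω₂ (FR) = (vx + vy + k·ωz)/r = -0.2800/0.075 = -3.7333
ω₃ (RL) = (vx + vy − k·ωz)/r = 0.0800/0.075 = 1.0667
ω₄ (RR) = (vx − vy + k·ωz)/r = -0.4800/0.075 = -6.4000

(-1.6000, -3.7333, 1.0667, -6.4000)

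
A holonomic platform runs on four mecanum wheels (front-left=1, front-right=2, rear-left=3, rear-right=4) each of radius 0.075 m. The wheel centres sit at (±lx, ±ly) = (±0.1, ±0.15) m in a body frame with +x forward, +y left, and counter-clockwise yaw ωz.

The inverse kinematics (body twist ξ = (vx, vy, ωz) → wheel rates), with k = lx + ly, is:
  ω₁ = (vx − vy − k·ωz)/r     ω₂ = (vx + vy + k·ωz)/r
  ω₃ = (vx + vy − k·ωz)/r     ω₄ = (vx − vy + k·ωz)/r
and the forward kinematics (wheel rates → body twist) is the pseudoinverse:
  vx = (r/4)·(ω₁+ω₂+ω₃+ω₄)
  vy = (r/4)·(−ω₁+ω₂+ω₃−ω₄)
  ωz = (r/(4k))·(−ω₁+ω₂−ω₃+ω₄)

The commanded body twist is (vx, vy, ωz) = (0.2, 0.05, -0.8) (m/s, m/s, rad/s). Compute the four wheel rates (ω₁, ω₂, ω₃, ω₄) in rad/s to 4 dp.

k = lx + ly = 0.1 + 0.15 = 0.2500;  k·ωz = 0.2500·-0.8 = -0.2000
ω₁ (FL) = (vx − vy − k·ωz)/r = 0.3500/0.075 = 4.6667
ω₂ (FR) = (vx + vy + k·ωz)/r = 0.0500/0.075 = 0.6667
ω₃ (RL) = (vx + vy − k·ωz)/r = 0.4500/0.075 = 6.0000
ω₄ (RR) = (vx − vy + k·ωz)/r = -0.0500/0.075 = -0.6667

(4.6667, 0.6667, 6.0000, -0.6667)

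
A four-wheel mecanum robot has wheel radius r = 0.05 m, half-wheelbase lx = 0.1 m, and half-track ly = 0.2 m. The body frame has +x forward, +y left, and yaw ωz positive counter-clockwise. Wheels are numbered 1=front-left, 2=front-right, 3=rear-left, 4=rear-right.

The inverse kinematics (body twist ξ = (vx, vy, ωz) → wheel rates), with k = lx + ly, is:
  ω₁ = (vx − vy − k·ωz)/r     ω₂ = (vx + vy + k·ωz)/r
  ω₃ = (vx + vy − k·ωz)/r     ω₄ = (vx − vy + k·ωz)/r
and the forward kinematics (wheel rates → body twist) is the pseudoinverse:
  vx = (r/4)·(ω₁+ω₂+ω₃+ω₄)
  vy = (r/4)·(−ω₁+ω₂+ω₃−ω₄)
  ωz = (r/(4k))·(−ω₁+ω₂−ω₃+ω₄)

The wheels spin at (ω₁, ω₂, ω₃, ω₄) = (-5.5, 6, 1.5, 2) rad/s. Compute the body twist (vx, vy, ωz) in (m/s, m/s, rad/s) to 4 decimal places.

k = lx + ly = 0.1 + 0.2 = 0.3000
ω₁+ω₂+ω₃+ω₄ = 4.0000  →  vx = (0.05/4)·4.0000 = 0.0500
−ω₁+ω₂+ω₃−ω₄ = 11.0000  →  vy = (0.05/4)·11.0000 = 0.1375
−ω₁+ω₂−ω₃+ω₄ = 12.0000  →  ωz = (0.05/1.2000)·12.0000 = 0.5000

(0.0500, 0.1375, 0.5000)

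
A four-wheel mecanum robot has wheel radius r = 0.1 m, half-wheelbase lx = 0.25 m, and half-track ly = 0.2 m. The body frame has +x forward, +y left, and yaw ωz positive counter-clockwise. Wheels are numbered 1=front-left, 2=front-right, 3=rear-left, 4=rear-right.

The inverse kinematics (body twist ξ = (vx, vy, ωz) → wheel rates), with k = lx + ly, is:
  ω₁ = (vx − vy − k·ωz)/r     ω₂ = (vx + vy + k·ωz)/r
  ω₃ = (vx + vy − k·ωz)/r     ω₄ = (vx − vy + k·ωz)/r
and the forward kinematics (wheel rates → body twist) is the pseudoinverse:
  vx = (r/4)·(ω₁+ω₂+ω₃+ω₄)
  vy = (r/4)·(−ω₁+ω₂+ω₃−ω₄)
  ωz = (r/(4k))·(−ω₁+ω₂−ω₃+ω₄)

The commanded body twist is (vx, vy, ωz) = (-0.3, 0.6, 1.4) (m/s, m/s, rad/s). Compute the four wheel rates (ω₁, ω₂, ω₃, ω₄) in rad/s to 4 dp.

(-15.3000, 9.3000, -3.3000, -2.7000)

k = lx + ly = 0.25 + 0.2 = 0.4500;  k·ωz = 0.4500·1.4 = 0.6300
ω₁ (FL) = (vx − vy − k·ωz)/r = -1.5300/0.1 = -15.3000
ω₂ (FR) = (vx + vy + k·ωz)/r = 0.9300/0.1 = 9.3000
ω₃ (RL) = (vx + vy − k·ωz)/r = -0.3300/0.1 = -3.3000
ω₄ (RR) = (vx − vy + k·ωz)/r = -0.2700/0.1 = -2.7000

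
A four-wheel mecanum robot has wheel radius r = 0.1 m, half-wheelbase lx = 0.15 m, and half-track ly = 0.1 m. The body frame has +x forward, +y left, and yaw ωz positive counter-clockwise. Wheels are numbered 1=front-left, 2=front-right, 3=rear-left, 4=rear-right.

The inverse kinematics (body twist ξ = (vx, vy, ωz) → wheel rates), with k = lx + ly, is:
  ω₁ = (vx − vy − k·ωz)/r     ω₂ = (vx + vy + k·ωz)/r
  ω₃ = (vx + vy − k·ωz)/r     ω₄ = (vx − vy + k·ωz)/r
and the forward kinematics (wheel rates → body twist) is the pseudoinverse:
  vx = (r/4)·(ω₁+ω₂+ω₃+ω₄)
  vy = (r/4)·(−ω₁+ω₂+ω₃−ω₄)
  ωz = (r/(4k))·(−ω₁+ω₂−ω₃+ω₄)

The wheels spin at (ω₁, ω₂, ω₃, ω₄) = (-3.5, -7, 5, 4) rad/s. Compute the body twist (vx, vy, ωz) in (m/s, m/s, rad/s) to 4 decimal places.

(-0.0375, -0.0625, -0.4500)

k = lx + ly = 0.15 + 0.1 = 0.2500
ω₁+ω₂+ω₃+ω₄ = -1.5000  →  vx = (0.1/4)·-1.5000 = -0.0375
−ω₁+ω₂+ω₃−ω₄ = -2.5000  →  vy = (0.1/4)·-2.5000 = -0.0625
−ω₁+ω₂−ω₃+ω₄ = -4.5000  →  ωz = (0.1/1.0000)·-4.5000 = -0.4500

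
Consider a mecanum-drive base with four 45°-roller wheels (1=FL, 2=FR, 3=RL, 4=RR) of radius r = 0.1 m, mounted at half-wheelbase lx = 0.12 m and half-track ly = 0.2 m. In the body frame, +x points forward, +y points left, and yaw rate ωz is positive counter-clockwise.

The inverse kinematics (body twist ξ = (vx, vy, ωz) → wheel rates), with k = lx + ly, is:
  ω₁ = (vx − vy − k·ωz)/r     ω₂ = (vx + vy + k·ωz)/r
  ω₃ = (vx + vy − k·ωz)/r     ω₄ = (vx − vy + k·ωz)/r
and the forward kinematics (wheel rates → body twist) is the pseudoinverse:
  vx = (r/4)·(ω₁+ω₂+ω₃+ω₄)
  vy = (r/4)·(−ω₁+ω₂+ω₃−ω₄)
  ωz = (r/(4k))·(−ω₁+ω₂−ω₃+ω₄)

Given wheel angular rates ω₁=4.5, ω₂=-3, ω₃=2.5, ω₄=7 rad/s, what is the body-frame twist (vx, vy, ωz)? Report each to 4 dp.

k = lx + ly = 0.12 + 0.2 = 0.3200
ω₁+ω₂+ω₃+ω₄ = 11.0000  →  vx = (0.1/4)·11.0000 = 0.2750
−ω₁+ω₂+ω₃−ω₄ = -12.0000  →  vy = (0.1/4)·-12.0000 = -0.3000
−ω₁+ω₂−ω₃+ω₄ = -3.0000  →  ωz = (0.1/1.2800)·-3.0000 = -0.2344

(0.2750, -0.3000, -0.2344)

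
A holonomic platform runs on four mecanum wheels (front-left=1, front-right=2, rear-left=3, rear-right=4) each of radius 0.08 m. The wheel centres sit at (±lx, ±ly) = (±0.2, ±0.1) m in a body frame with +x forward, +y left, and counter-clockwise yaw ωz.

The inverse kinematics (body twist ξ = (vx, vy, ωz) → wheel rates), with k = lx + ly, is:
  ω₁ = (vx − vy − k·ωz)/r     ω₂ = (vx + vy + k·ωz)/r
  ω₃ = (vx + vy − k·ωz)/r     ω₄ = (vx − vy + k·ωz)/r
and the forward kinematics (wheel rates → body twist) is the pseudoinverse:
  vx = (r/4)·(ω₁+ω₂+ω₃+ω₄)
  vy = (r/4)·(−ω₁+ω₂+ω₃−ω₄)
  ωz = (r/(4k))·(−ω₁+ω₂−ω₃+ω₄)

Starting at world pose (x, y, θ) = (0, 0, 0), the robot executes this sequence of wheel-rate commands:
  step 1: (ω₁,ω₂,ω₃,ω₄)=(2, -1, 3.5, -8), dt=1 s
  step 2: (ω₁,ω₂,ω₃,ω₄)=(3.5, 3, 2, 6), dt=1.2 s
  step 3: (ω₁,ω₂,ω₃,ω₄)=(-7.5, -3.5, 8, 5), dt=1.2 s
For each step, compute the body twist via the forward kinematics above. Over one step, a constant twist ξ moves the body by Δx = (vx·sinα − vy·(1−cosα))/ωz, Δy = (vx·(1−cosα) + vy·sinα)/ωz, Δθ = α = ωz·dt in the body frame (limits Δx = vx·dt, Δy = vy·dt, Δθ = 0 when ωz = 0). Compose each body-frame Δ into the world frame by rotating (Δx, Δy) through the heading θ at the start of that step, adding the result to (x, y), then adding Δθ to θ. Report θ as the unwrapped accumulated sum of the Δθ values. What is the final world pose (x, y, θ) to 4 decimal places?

step 1: ξ=(vx,vy,ωz)=(-0.0700, 0.1700, -0.9667), dt=1.0 → body Δ=(0.0164, 0.1760, -0.9667) → world pose (0.0164, 0.1760, -0.9667)
step 2: ξ=(vx,vy,ωz)=(0.2900, -0.0900, 0.2333), dt=1.2 → body Δ=(0.3585, -0.0582, 0.2800) → world pose (0.1721, -0.1521, -0.6867)
step 3: ξ=(vx,vy,ωz)=(0.0400, 0.1400, 0.0667), dt=1.2 → body Δ=(0.0412, 0.1697, 0.0800) → world pose (0.3116, -0.0469, -0.6067)

(0.3116, -0.0469, -0.6067)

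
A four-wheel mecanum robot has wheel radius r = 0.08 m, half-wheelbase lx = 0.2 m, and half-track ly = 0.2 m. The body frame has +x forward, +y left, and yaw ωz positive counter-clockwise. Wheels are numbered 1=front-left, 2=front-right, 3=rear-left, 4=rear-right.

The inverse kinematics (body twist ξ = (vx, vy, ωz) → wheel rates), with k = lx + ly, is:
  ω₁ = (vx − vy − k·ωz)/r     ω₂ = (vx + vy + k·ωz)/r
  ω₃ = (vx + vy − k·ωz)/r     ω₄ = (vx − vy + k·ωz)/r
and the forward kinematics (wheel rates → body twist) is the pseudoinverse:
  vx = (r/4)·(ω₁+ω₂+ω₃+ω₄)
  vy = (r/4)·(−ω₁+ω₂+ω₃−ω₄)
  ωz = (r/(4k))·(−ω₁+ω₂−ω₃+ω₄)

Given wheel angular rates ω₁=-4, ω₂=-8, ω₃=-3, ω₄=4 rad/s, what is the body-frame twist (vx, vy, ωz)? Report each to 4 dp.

(-0.2200, -0.2200, 0.1500)

k = lx + ly = 0.2 + 0.2 = 0.4000
ω₁+ω₂+ω₃+ω₄ = -11.0000  →  vx = (0.08/4)·-11.0000 = -0.2200
−ω₁+ω₂+ω₃−ω₄ = -11.0000  →  vy = (0.08/4)·-11.0000 = -0.2200
−ω₁+ω₂−ω₃+ω₄ = 3.0000  →  ωz = (0.08/1.6000)·3.0000 = 0.1500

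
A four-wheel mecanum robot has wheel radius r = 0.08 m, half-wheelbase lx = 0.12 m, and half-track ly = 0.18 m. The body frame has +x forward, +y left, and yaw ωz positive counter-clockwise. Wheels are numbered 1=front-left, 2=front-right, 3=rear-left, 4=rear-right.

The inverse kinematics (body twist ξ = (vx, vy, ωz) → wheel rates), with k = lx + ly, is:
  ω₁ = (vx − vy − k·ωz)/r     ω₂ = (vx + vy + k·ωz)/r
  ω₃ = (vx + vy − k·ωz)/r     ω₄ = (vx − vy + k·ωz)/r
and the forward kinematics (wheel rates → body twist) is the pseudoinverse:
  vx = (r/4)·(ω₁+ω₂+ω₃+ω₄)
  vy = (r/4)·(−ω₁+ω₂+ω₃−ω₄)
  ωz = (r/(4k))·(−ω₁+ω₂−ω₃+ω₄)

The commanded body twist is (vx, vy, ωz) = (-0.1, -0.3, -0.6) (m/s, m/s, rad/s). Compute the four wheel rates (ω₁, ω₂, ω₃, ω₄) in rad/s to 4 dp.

k = lx + ly = 0.12 + 0.18 = 0.3000;  k·ωz = 0.3000·-0.6 = -0.1800
ω₁ (FL) = (vx − vy − k·ωz)/r = 0.3800/0.08 = 4.7500
ω₂ (FR) = (vx + vy + k·ωz)/r = -0.5800/0.08 = -7.2500
ω₃ (RL) = (vx + vy − k·ωz)/r = -0.2200/0.08 = -2.7500
ω₄ (RR) = (vx − vy + k·ωz)/r = 0.0200/0.08 = 0.2500

(4.7500, -7.2500, -2.7500, 0.2500)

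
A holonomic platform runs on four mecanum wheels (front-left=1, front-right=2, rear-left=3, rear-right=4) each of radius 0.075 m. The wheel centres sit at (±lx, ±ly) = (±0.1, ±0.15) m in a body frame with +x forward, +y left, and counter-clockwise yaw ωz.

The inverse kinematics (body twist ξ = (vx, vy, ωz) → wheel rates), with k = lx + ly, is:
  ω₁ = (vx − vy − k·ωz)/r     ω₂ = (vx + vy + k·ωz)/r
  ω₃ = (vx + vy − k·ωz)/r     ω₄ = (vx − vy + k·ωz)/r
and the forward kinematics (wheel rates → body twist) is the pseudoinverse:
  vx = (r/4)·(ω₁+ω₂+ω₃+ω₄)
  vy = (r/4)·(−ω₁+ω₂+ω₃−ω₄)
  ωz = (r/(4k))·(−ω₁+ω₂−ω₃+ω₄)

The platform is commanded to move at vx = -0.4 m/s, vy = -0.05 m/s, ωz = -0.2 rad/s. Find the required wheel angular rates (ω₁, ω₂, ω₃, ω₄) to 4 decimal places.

(-4.0000, -6.6667, -5.3333, -5.3333)

k = lx + ly = 0.1 + 0.15 = 0.2500;  k·ωz = 0.2500·-0.2 = -0.0500
ω₁ (FL) = (vx − vy − k·ωz)/r = -0.3000/0.075 = -4.0000
ω₂ (FR) = (vx + vy + k·ωz)/r = -0.5000/0.075 = -6.6667
ω₃ (RL) = (vx + vy − k·ωz)/r = -0.4000/0.075 = -5.3333
ω₄ (RR) = (vx − vy + k·ωz)/r = -0.4000/0.075 = -5.3333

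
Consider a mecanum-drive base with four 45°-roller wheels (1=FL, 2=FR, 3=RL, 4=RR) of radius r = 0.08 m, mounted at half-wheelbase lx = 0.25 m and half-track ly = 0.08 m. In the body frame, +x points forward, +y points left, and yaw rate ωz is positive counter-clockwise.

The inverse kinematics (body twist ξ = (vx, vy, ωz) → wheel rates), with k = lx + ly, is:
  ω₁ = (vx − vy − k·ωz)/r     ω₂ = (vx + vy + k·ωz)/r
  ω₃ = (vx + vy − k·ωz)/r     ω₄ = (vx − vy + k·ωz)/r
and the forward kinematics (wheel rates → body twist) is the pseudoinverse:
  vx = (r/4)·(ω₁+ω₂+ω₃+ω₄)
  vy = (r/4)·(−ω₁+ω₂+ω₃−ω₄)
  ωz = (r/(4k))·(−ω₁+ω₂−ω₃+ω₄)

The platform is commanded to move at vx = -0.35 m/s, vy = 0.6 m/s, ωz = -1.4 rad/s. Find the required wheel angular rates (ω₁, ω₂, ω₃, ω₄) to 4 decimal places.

(-6.1000, -2.6500, 8.9000, -17.6500)

k = lx + ly = 0.25 + 0.08 = 0.3300;  k·ωz = 0.3300·-1.4 = -0.4620
ω₁ (FL) = (vx − vy − k·ωz)/r = -0.4880/0.08 = -6.1000
ω₂ (FR) = (vx + vy + k·ωz)/r = -0.2120/0.08 = -2.6500
ω₃ (RL) = (vx + vy − k·ωz)/r = 0.7120/0.08 = 8.9000
ω₄ (RR) = (vx − vy + k·ωz)/r = -1.4120/0.08 = -17.6500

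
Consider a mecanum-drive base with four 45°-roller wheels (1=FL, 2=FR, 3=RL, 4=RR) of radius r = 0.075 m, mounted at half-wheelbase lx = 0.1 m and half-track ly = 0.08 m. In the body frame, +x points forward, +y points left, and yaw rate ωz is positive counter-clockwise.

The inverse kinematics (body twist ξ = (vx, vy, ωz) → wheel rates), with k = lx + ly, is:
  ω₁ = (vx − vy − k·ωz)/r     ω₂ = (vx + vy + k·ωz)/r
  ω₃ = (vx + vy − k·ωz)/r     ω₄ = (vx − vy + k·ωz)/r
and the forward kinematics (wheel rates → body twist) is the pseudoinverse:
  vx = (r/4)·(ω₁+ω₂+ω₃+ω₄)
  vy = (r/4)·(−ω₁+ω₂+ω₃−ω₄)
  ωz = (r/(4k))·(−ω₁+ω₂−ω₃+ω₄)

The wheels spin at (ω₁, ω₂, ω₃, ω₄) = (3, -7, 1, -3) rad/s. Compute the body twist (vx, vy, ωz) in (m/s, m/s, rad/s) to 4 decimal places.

k = lx + ly = 0.1 + 0.08 = 0.1800
ω₁+ω₂+ω₃+ω₄ = -6.0000  →  vx = (0.075/4)·-6.0000 = -0.1125
−ω₁+ω₂+ω₃−ω₄ = -6.0000  →  vy = (0.075/4)·-6.0000 = -0.1125
−ω₁+ω₂−ω₃+ω₄ = -14.0000  →  ωz = (0.075/0.7200)·-14.0000 = -1.4583

(-0.1125, -0.1125, -1.4583)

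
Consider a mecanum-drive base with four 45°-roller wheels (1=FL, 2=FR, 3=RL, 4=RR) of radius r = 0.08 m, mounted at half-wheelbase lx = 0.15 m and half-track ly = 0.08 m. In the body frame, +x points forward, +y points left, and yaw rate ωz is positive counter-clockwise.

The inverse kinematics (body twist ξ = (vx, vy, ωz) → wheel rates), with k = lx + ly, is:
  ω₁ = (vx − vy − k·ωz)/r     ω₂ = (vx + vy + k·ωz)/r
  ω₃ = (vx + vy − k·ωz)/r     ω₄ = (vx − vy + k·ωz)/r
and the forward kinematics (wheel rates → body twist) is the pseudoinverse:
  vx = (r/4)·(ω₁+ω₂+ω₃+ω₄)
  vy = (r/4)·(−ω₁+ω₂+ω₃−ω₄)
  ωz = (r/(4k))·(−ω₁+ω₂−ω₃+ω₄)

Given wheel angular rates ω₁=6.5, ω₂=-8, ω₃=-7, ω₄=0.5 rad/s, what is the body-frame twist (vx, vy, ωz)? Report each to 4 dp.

(-0.1600, -0.4400, -0.6087)

k = lx + ly = 0.15 + 0.08 = 0.2300
ω₁+ω₂+ω₃+ω₄ = -8.0000  →  vx = (0.08/4)·-8.0000 = -0.1600
−ω₁+ω₂+ω₃−ω₄ = -22.0000  →  vy = (0.08/4)·-22.0000 = -0.4400
−ω₁+ω₂−ω₃+ω₄ = -7.0000  →  ωz = (0.08/0.9200)·-7.0000 = -0.6087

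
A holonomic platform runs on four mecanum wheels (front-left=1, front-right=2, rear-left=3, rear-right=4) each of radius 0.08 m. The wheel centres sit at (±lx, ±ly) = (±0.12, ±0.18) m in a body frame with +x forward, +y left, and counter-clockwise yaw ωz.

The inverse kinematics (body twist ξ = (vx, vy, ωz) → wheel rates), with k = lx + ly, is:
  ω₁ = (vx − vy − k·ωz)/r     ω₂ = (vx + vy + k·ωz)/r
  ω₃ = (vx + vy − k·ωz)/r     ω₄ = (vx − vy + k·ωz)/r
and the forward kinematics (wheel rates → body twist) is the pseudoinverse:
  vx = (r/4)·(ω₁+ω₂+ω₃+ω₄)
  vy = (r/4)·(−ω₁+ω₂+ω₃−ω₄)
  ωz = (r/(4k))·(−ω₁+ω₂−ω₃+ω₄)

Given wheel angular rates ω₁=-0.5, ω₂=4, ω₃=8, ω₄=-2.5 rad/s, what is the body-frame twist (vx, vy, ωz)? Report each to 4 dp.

k = lx + ly = 0.12 + 0.18 = 0.3000
ω₁+ω₂+ω₃+ω₄ = 9.0000  →  vx = (0.08/4)·9.0000 = 0.1800
−ω₁+ω₂+ω₃−ω₄ = 15.0000  →  vy = (0.08/4)·15.0000 = 0.3000
−ω₁+ω₂−ω₃+ω₄ = -6.0000  →  ωz = (0.08/1.2000)·-6.0000 = -0.4000

(0.1800, 0.3000, -0.4000)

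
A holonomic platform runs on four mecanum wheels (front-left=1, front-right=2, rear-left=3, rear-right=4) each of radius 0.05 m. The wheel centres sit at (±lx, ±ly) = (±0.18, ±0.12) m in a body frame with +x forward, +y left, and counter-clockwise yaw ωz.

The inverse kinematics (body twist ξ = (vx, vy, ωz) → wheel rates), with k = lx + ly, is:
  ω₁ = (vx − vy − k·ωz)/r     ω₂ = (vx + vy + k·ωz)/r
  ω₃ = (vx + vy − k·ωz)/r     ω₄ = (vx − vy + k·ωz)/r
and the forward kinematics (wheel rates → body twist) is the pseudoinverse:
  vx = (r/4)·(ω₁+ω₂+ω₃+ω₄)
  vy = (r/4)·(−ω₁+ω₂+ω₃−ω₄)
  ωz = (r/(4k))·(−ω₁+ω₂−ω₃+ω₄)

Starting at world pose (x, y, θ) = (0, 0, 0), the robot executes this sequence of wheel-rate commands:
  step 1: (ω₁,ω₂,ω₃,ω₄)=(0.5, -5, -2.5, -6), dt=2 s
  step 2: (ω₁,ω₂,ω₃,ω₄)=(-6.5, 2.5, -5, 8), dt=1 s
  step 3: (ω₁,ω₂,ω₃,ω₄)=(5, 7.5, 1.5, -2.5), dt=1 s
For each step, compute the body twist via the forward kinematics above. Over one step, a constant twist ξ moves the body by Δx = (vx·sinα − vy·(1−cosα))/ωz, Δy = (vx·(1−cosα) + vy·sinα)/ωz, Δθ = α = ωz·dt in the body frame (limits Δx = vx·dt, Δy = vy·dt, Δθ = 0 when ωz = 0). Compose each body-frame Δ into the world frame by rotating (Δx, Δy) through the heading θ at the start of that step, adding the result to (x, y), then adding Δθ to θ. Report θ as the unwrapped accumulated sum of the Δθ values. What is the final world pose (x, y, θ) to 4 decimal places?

(-0.2073, 0.1280, 0.1042)

step 1: ξ=(vx,vy,ωz)=(-0.1625, -0.0250, -0.3750), dt=2.0 → body Δ=(-0.3133, 0.0708, -0.7500) → world pose (-0.3133, 0.0708, -0.7500)
step 2: ξ=(vx,vy,ωz)=(-0.0125, -0.0500, 0.9167), dt=1.0 → body Δ=(0.0105, -0.0486, 0.9167) → world pose (-0.3387, 0.0281, 0.1667)
step 3: ξ=(vx,vy,ωz)=(0.1437, 0.0813, -0.0625), dt=1.0 → body Δ=(0.1462, 0.0767, -0.0625) → world pose (-0.2073, 0.1280, 0.1042)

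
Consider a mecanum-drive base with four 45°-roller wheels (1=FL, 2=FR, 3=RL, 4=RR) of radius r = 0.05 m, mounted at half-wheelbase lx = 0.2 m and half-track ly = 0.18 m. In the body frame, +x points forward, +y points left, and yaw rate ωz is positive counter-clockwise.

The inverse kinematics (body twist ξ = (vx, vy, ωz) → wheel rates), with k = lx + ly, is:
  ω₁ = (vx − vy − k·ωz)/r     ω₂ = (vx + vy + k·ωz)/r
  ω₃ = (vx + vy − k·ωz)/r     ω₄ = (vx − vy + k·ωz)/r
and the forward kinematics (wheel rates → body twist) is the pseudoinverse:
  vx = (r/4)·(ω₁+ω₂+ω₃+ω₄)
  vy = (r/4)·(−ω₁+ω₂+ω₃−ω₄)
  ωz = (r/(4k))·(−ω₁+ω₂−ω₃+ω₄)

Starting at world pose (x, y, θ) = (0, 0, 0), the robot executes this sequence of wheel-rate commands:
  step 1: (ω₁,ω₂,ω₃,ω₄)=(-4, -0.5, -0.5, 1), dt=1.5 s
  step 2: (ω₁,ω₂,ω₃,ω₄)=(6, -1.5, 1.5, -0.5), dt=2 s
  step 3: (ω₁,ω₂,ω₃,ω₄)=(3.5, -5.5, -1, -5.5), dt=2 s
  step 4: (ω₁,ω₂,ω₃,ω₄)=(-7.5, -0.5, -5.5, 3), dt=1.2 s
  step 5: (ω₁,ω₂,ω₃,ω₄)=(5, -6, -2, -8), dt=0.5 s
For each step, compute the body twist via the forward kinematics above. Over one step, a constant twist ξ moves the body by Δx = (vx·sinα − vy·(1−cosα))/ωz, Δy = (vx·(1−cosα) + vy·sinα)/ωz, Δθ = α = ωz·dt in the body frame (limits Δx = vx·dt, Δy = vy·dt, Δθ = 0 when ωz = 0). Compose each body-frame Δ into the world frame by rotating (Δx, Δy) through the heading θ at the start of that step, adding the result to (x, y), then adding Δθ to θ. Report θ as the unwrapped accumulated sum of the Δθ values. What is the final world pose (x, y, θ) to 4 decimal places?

(-0.3497, 0.1021, -0.9342)

step 1: ξ=(vx,vy,ωz)=(-0.0500, 0.0250, 0.1645), dt=1.5 → body Δ=(-0.0788, 0.0279, 0.2467) → world pose (-0.0788, 0.0279, 0.2467)
step 2: ξ=(vx,vy,ωz)=(0.0688, -0.0688, -0.3125), dt=2.0 → body Δ=(0.0871, -0.1703, -0.6250) → world pose (0.0472, -0.1160, -0.3783)
step 3: ξ=(vx,vy,ωz)=(-0.1063, -0.0563, -0.4441), dt=2.0 → body Δ=(-0.2324, -0.0100, -0.8882) → world pose (-0.1724, -0.0394, -1.2664)
step 4: ξ=(vx,vy,ωz)=(-0.1313, -0.0188, 0.5099), dt=1.2 → body Δ=(-0.1412, -0.0678, 0.6118) → world pose (-0.2794, 0.0750, -0.6546)
step 5: ξ=(vx,vy,ωz)=(-0.1375, -0.0625, -0.5592), dt=0.5 → body Δ=(-0.0722, -0.0213, -0.2796) → world pose (-0.3497, 0.1021, -0.9342)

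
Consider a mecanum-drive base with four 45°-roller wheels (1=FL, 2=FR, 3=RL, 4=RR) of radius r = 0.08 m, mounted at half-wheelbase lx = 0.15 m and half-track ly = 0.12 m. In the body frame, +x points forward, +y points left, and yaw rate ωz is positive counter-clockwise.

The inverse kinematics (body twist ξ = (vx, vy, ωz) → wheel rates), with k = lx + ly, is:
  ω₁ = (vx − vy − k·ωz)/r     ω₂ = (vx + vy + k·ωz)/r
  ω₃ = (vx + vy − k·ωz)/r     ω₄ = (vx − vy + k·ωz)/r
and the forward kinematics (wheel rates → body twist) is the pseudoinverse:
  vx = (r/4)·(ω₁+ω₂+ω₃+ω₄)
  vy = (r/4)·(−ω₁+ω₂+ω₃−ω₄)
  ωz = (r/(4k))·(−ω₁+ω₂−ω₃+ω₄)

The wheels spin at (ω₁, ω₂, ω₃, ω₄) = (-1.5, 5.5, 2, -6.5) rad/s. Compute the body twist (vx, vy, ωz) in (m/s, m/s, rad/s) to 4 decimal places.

(-0.0100, 0.3100, -0.1111)

k = lx + ly = 0.15 + 0.12 = 0.2700
ω₁+ω₂+ω₃+ω₄ = -0.5000  →  vx = (0.08/4)·-0.5000 = -0.0100
−ω₁+ω₂+ω₃−ω₄ = 15.5000  →  vy = (0.08/4)·15.5000 = 0.3100
−ω₁+ω₂−ω₃+ω₄ = -1.5000  →  ωz = (0.08/1.0800)·-1.5000 = -0.1111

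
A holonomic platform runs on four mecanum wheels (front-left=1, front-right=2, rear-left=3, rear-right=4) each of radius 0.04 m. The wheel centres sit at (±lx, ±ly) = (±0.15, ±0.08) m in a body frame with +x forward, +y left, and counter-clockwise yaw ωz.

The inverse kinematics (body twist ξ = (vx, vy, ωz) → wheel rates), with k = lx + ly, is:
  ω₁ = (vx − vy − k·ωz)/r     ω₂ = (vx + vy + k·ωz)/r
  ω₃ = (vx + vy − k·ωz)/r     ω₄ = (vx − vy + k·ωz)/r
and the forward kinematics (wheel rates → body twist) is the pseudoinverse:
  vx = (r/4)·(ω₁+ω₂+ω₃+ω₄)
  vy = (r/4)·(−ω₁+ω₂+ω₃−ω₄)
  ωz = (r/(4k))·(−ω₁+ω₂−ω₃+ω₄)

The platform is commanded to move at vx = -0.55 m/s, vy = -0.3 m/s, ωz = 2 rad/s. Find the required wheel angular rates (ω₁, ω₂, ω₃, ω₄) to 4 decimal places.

k = lx + ly = 0.15 + 0.08 = 0.2300;  k·ωz = 0.2300·2 = 0.4600
ω₁ (FL) = (vx − vy − k·ωz)/r = -0.7100/0.04 = -17.7500
ω₂ (FR) = (vx + vy + k·ωz)/r = -0.3900/0.04 = -9.7500
ω₃ (RL) = (vx + vy − k·ωz)/r = -1.3100/0.04 = -32.7500
ω₄ (RR) = (vx − vy + k·ωz)/r = 0.2100/0.04 = 5.2500

(-17.7500, -9.7500, -32.7500, 5.2500)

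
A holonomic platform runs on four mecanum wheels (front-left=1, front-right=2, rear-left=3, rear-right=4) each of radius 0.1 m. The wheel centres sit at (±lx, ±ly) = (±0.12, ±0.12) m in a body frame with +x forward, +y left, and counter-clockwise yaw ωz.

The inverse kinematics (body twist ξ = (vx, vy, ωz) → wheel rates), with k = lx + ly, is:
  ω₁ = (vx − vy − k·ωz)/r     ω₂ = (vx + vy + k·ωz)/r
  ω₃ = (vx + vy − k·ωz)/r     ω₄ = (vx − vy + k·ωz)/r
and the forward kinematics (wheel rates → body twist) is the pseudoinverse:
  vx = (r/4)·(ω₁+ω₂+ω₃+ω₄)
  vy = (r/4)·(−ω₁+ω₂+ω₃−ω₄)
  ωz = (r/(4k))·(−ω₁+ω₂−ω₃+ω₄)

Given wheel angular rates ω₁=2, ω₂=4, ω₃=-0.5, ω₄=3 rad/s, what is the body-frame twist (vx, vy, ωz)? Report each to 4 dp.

k = lx + ly = 0.12 + 0.12 = 0.2400
ω₁+ω₂+ω₃+ω₄ = 8.5000  →  vx = (0.1/4)·8.5000 = 0.2125
−ω₁+ω₂+ω₃−ω₄ = -1.5000  →  vy = (0.1/4)·-1.5000 = -0.0375
−ω₁+ω₂−ω₃+ω₄ = 5.5000  →  ωz = (0.1/0.9600)·5.5000 = 0.5729

(0.2125, -0.0375, 0.5729)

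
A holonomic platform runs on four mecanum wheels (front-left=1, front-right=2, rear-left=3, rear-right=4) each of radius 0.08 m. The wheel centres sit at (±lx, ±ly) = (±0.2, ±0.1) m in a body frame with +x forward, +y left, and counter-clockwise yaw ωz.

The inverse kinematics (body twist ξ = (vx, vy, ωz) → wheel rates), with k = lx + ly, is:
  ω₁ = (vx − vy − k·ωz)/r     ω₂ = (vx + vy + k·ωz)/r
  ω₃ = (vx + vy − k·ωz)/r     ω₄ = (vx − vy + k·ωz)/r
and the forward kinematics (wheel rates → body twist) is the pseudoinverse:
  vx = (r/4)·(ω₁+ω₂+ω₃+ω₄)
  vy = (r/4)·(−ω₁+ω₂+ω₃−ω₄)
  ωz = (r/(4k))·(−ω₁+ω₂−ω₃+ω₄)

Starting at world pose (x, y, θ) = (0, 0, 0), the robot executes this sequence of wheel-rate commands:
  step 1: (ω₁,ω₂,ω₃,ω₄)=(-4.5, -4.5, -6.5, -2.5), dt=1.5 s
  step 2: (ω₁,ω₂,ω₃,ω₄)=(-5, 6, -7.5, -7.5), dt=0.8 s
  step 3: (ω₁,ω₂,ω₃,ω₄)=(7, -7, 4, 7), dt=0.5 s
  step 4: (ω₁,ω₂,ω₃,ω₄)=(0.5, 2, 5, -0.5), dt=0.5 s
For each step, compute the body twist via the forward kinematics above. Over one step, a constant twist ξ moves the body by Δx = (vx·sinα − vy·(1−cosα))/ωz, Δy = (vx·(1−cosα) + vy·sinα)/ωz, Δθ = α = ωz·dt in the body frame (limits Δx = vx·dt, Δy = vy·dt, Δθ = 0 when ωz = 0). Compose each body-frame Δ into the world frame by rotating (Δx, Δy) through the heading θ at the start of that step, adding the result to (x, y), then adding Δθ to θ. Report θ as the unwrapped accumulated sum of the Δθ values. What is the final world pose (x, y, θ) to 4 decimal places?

(-0.5624, -0.1735, 0.4867)

step 1: ξ=(vx,vy,ωz)=(-0.3600, -0.0800, 0.2667), dt=1.5 → body Δ=(-0.5020, -0.2234, 0.4000) → world pose (-0.5020, -0.2234, 0.4000)
step 2: ξ=(vx,vy,ωz)=(-0.2800, 0.2200, 0.7333), dt=0.8 → body Δ=(-0.2615, 0.1022, 0.5867) → world pose (-0.7827, -0.2311, 0.9867)
step 3: ξ=(vx,vy,ωz)=(0.2200, -0.3400, -0.7333), dt=0.5 → body Δ=(0.0767, -0.1862, -0.3667) → world pose (-0.5851, -0.2697, 0.6200)
step 4: ξ=(vx,vy,ωz)=(0.1400, 0.1400, -0.2667), dt=0.5 → body Δ=(0.0745, 0.0651, -0.1333) → world pose (-0.5624, -0.1735, 0.4867)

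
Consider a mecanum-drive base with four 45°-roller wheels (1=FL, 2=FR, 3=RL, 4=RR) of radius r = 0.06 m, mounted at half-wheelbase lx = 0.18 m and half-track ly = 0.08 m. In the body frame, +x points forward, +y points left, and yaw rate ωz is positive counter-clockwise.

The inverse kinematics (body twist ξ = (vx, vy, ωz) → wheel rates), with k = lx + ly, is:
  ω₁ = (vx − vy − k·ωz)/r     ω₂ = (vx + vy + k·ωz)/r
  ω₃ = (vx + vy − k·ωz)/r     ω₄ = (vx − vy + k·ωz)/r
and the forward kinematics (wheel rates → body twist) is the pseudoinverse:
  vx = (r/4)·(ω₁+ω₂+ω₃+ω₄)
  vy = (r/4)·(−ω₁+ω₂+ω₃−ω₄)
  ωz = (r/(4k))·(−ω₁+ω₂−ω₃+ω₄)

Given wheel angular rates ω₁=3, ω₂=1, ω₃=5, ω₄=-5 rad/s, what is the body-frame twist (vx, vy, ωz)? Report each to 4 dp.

k = lx + ly = 0.18 + 0.08 = 0.2600
ω₁+ω₂+ω₃+ω₄ = 4.0000  →  vx = (0.06/4)·4.0000 = 0.0600
−ω₁+ω₂+ω₃−ω₄ = 8.0000  →  vy = (0.06/4)·8.0000 = 0.1200
−ω₁+ω₂−ω₃+ω₄ = -12.0000  →  ωz = (0.06/1.0400)·-12.0000 = -0.6923

(0.0600, 0.1200, -0.6923)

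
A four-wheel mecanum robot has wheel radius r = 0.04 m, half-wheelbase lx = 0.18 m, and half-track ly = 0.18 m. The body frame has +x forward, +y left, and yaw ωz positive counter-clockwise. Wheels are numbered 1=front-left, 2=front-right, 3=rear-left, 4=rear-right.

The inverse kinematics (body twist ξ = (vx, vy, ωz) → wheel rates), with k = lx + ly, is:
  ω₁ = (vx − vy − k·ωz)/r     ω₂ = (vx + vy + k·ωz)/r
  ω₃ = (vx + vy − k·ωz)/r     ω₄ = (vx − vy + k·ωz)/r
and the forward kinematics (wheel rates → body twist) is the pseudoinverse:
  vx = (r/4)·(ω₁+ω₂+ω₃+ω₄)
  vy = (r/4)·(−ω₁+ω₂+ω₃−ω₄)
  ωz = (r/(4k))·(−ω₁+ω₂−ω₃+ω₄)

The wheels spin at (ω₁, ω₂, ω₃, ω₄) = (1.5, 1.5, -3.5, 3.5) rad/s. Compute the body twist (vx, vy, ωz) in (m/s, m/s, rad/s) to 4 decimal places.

(0.0300, -0.0700, 0.1944)

k = lx + ly = 0.18 + 0.18 = 0.3600
ω₁+ω₂+ω₃+ω₄ = 3.0000  →  vx = (0.04/4)·3.0000 = 0.0300
−ω₁+ω₂+ω₃−ω₄ = -7.0000  →  vy = (0.04/4)·-7.0000 = -0.0700
−ω₁+ω₂−ω₃+ω₄ = 7.0000  →  ωz = (0.04/1.4400)·7.0000 = 0.1944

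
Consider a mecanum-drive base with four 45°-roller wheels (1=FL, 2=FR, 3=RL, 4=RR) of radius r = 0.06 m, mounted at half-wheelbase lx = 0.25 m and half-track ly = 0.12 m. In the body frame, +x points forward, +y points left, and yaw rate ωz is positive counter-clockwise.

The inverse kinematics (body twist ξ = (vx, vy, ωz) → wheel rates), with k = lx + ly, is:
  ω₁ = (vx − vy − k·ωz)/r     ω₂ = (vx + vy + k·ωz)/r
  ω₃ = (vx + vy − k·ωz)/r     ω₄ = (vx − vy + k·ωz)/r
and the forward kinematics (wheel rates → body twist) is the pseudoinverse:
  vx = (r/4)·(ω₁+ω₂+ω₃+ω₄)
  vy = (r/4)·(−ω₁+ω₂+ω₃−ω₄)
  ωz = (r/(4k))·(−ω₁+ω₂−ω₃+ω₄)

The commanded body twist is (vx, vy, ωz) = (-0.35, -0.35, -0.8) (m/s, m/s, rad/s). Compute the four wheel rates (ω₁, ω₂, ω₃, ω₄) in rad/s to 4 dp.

(4.9333, -16.6000, -6.7333, -4.9333)

k = lx + ly = 0.25 + 0.12 = 0.3700;  k·ωz = 0.3700·-0.8 = -0.2960
ω₁ (FL) = (vx − vy − k·ωz)/r = 0.2960/0.06 = 4.9333
ω₂ (FR) = (vx + vy + k·ωz)/r = -0.9960/0.06 = -16.6000
ω₃ (RL) = (vx + vy − k·ωz)/r = -0.4040/0.06 = -6.7333
ω₄ (RR) = (vx − vy + k·ωz)/r = -0.2960/0.06 = -4.9333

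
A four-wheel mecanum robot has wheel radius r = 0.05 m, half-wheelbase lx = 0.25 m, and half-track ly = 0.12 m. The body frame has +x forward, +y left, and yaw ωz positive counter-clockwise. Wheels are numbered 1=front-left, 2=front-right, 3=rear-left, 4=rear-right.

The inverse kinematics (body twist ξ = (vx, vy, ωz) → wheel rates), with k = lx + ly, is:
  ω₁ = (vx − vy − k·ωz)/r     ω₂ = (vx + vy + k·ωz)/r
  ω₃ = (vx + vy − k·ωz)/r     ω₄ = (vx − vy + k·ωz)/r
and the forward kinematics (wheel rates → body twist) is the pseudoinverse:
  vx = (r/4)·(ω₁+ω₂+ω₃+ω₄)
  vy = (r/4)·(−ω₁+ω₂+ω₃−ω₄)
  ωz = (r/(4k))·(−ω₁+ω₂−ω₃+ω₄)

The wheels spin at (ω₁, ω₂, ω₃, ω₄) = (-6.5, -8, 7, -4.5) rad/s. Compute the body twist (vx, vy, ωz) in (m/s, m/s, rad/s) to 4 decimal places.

(-0.1500, 0.1250, -0.4392)

k = lx + ly = 0.25 + 0.12 = 0.3700
ω₁+ω₂+ω₃+ω₄ = -12.0000  →  vx = (0.05/4)·-12.0000 = -0.1500
−ω₁+ω₂+ω₃−ω₄ = 10.0000  →  vy = (0.05/4)·10.0000 = 0.1250
−ω₁+ω₂−ω₃+ω₄ = -13.0000  →  ωz = (0.05/1.4800)·-13.0000 = -0.4392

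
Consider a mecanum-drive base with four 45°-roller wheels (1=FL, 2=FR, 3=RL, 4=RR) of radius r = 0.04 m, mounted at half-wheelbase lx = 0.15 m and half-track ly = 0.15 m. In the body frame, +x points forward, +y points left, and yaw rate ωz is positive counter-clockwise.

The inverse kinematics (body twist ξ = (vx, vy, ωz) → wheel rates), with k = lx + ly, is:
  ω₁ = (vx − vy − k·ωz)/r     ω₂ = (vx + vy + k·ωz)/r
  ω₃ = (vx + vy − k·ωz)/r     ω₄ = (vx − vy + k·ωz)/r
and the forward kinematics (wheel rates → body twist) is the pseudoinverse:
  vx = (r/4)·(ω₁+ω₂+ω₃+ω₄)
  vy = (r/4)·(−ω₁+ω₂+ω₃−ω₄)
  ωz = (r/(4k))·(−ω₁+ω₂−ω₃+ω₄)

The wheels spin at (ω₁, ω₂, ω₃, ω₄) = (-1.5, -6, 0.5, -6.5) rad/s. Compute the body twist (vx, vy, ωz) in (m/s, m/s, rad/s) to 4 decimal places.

(-0.1350, 0.0250, -0.3833)

k = lx + ly = 0.15 + 0.15 = 0.3000
ω₁+ω₂+ω₃+ω₄ = -13.5000  →  vx = (0.04/4)·-13.5000 = -0.1350
−ω₁+ω₂+ω₃−ω₄ = 2.5000  →  vy = (0.04/4)·2.5000 = 0.0250
−ω₁+ω₂−ω₃+ω₄ = -11.5000  →  ωz = (0.04/1.2000)·-11.5000 = -0.3833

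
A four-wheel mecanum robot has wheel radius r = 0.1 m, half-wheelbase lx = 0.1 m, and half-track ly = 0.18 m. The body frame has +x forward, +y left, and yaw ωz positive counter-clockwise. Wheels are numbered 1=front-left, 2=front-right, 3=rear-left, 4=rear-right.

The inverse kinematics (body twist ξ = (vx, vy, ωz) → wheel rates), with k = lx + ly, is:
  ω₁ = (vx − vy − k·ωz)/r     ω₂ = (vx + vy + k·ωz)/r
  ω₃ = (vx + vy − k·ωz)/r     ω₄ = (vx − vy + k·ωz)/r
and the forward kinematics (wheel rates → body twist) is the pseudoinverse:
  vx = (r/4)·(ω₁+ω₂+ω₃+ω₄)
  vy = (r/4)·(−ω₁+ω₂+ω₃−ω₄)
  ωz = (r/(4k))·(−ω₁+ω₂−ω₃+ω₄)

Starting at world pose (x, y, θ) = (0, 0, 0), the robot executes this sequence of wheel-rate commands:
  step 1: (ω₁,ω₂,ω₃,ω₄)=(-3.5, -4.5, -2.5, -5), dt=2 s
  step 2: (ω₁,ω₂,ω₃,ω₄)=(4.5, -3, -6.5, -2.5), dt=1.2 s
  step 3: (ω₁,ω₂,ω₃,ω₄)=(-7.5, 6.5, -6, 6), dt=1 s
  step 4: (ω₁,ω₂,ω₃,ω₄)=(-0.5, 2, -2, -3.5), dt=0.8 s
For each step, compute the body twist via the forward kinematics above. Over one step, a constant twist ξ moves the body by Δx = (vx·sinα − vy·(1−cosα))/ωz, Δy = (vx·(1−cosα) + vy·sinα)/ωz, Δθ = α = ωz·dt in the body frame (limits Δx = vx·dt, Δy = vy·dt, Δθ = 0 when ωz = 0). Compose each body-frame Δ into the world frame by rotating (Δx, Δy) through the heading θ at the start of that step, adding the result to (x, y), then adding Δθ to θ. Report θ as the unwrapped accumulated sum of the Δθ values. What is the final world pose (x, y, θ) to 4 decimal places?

step 1: ξ=(vx,vy,ωz)=(-0.3875, 0.0375, -0.3125), dt=2.0 → body Δ=(-0.7028, 0.3046, -0.6250) → world pose (-0.7028, 0.3046, -0.6250)
step 2: ξ=(vx,vy,ωz)=(-0.1875, -0.2875, -0.3125), dt=1.2 → body Δ=(-0.2837, -0.2953, -0.3750) → world pose (-1.1057, 0.2312, -1.0000)
step 3: ξ=(vx,vy,ωz)=(-0.0250, 0.0500, 2.3214), dt=1.0 → body Δ=(-0.0441, -0.0024, 2.3214) → world pose (-1.1315, 0.2670, 1.3214)
step 4: ξ=(vx,vy,ωz)=(-0.1000, 0.1000, 0.0893), dt=0.8 → body Δ=(-0.0828, 0.0771, 0.0714) → world pose (-1.2266, 0.2058, 1.3929)

(-1.2266, 0.2058, 1.3929)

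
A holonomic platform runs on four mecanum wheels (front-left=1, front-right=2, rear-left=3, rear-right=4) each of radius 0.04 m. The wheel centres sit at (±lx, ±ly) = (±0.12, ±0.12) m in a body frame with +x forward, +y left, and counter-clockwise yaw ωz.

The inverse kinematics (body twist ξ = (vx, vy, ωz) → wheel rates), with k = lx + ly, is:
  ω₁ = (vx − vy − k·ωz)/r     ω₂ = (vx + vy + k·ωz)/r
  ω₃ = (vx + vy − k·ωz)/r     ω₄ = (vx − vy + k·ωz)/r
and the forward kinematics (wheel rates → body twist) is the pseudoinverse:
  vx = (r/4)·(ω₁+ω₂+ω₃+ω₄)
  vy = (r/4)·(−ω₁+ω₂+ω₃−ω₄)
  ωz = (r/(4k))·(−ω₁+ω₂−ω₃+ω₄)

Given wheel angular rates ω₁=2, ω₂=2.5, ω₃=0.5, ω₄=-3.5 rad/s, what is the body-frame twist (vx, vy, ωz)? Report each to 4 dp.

k = lx + ly = 0.12 + 0.12 = 0.2400
ω₁+ω₂+ω₃+ω₄ = 1.5000  →  vx = (0.04/4)·1.5000 = 0.0150
−ω₁+ω₂+ω₃−ω₄ = 4.5000  →  vy = (0.04/4)·4.5000 = 0.0450
−ω₁+ω₂−ω₃+ω₄ = -3.5000  →  ωz = (0.04/0.9600)·-3.5000 = -0.1458

(0.0150, 0.0450, -0.1458)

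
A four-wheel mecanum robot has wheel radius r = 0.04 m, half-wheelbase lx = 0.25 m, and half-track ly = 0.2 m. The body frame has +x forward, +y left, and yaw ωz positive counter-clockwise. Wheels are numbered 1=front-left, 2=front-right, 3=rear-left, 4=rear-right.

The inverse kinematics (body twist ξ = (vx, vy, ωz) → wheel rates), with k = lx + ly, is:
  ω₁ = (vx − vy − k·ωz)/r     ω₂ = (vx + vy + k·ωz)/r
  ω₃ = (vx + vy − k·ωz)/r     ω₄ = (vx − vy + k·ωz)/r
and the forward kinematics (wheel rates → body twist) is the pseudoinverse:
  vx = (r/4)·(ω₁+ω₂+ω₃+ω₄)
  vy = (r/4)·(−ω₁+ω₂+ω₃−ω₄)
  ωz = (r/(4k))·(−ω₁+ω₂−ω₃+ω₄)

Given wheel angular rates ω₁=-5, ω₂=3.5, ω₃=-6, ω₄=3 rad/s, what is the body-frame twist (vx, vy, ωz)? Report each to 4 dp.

k = lx + ly = 0.25 + 0.2 = 0.4500
ω₁+ω₂+ω₃+ω₄ = -4.5000  →  vx = (0.04/4)·-4.5000 = -0.0450
−ω₁+ω₂+ω₃−ω₄ = -0.5000  →  vy = (0.04/4)·-0.5000 = -0.0050
−ω₁+ω₂−ω₃+ω₄ = 17.5000  →  ωz = (0.04/1.8000)·17.5000 = 0.3889

(-0.0450, -0.0050, 0.3889)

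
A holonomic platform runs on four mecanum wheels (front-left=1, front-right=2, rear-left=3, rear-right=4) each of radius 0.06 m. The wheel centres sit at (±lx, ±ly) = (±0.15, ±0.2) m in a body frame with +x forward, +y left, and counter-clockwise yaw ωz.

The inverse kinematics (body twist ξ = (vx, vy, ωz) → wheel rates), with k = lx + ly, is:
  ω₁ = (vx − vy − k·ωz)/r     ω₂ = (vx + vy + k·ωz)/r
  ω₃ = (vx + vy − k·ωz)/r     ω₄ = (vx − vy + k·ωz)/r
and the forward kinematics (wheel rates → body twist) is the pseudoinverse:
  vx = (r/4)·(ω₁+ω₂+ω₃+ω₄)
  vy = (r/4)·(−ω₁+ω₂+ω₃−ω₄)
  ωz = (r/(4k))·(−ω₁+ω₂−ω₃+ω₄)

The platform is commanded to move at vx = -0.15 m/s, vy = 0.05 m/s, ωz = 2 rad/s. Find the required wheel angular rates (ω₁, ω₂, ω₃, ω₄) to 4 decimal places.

k = lx + ly = 0.15 + 0.2 = 0.3500;  k·ωz = 0.3500·2 = 0.7000
ω₁ (FL) = (vx − vy − k·ωz)/r = -0.9000/0.06 = -15.0000
ω₂ (FR) = (vx + vy + k·ωz)/r = 0.6000/0.06 = 10.0000
ω₃ (RL) = (vx + vy − k·ωz)/r = -0.8000/0.06 = -13.3333
ω₄ (RR) = (vx − vy + k·ωz)/r = 0.5000/0.06 = 8.3333

(-15.0000, 10.0000, -13.3333, 8.3333)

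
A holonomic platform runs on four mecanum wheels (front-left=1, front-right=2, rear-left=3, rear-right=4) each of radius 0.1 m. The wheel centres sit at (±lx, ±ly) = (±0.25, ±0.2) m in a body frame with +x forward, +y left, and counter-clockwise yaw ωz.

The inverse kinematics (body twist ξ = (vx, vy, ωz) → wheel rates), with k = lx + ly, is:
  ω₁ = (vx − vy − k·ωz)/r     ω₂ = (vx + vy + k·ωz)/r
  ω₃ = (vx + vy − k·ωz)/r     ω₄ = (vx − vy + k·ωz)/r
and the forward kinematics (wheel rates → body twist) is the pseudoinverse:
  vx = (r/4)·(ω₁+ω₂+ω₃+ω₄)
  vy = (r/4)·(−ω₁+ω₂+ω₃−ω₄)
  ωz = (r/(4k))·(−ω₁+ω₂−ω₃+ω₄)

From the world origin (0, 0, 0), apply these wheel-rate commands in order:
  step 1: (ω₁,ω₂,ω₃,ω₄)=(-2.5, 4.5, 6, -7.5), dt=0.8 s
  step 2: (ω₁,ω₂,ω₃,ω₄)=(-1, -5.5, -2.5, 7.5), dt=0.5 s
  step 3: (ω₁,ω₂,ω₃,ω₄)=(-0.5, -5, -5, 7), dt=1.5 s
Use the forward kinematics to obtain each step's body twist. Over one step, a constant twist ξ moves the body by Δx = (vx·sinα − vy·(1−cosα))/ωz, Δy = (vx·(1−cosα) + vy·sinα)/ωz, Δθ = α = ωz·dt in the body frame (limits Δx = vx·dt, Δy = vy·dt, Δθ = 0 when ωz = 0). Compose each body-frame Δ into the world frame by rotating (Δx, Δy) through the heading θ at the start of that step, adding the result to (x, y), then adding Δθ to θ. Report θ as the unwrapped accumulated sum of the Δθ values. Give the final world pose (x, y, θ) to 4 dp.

step 1: ξ=(vx,vy,ωz)=(0.0125, 0.5125, -0.3611), dt=0.8 → body Δ=(0.0687, 0.4029, -0.2889) → world pose (0.0687, 0.4029, -0.2889)
step 2: ξ=(vx,vy,ωz)=(-0.0375, -0.3625, 0.3056), dt=0.5 → body Δ=(-0.0049, -0.1820, 0.1528) → world pose (0.0122, 0.2298, -0.1361)
step 3: ξ=(vx,vy,ωz)=(-0.0875, -0.4125, 0.4167), dt=1.5 → body Δ=(0.0643, -0.6189, 0.6250) → world pose (-0.0081, -0.3921, 0.4889)

(-0.0081, -0.3921, 0.4889)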